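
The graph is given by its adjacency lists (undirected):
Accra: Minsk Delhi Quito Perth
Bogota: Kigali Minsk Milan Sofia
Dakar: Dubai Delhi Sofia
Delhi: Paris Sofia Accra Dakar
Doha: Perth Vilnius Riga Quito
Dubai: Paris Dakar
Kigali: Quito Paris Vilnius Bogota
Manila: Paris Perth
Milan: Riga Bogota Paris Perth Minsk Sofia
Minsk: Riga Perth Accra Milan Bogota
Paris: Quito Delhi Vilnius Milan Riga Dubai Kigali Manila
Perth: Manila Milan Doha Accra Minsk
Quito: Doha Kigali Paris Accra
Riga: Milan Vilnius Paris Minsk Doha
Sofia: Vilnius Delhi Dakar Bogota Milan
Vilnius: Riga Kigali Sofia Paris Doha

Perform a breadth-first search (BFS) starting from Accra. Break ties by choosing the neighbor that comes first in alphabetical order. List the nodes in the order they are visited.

Accra -> Delhi -> Minsk -> Perth -> Quito -> Dakar -> Paris -> Sofia -> Bogota -> Milan -> Riga -> Doha -> Manila -> Kigali -> Dubai -> Vilnius

Visit Accra; enqueue Delhi, Minsk, Perth, Quito → queue [Delhi, Minsk, Perth, Quito]
Visit Delhi; enqueue Dakar, Paris, Sofia → queue [Minsk, Perth, Quito, Dakar, Paris, Sofia]
Visit Minsk; enqueue Bogota, Milan, Riga → queue [Perth, Quito, Dakar, Paris, Sofia, Bogota, Milan, Riga]
Visit Perth; enqueue Doha, Manila → queue [Quito, Dakar, Paris, Sofia, Bogota, Milan, Riga, Doha, Manila]
Visit Quito; enqueue Kigali → queue [Dakar, Paris, Sofia, Bogota, Milan, Riga, Doha, Manila, Kigali]
Visit Dakar; enqueue Dubai → queue [Paris, Sofia, Bogota, Milan, Riga, Doha, Manila, Kigali, Dubai]
Visit Paris; enqueue Vilnius → queue [Sofia, Bogota, Milan, Riga, Doha, Manila, Kigali, Dubai, Vilnius]
Visit Sofia → queue [Bogota, Milan, Riga, Doha, Manila, Kigali, Dubai, Vilnius]
Visit Bogota → queue [Milan, Riga, Doha, Manila, Kigali, Dubai, Vilnius]
Visit Milan → queue [Riga, Doha, Manila, Kigali, Dubai, Vilnius]
Visit Riga → queue [Doha, Manila, Kigali, Dubai, Vilnius]
Visit Doha → queue [Manila, Kigali, Dubai, Vilnius]
Visit Manila → queue [Kigali, Dubai, Vilnius]
Visit Kigali → queue [Dubai, Vilnius]
Visit Dubai → queue [Vilnius]
Visit Vilnius → queue []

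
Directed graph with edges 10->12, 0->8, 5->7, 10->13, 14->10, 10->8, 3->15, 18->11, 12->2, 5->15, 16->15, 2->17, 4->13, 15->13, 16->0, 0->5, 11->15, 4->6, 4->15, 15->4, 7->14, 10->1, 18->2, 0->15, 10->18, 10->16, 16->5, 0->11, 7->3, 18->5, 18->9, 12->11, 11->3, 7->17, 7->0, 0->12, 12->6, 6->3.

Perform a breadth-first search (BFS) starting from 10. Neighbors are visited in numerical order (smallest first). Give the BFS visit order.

Visit 10; enqueue 1, 8, 12, 13, 16, 18 → queue [1, 8, 12, 13, 16, 18]
Visit 1 → queue [8, 12, 13, 16, 18]
Visit 8 → queue [12, 13, 16, 18]
Visit 12; enqueue 2, 6, 11 → queue [13, 16, 18, 2, 6, 11]
Visit 13 → queue [16, 18, 2, 6, 11]
Visit 16; enqueue 0, 5, 15 → queue [18, 2, 6, 11, 0, 5, 15]
Visit 18; enqueue 9 → queue [2, 6, 11, 0, 5, 15, 9]
Visit 2; enqueue 17 → queue [6, 11, 0, 5, 15, 9, 17]
Visit 6; enqueue 3 → queue [11, 0, 5, 15, 9, 17, 3]
Visit 11 → queue [0, 5, 15, 9, 17, 3]
Visit 0 → queue [5, 15, 9, 17, 3]
Visit 5; enqueue 7 → queue [15, 9, 17, 3, 7]
Visit 15; enqueue 4 → queue [9, 17, 3, 7, 4]
Visit 9 → queue [17, 3, 7, 4]
Visit 17 → queue [3, 7, 4]
Visit 3 → queue [7, 4]
Visit 7; enqueue 14 → queue [4, 14]
Visit 4 → queue [14]
Visit 14 → queue []

10 1 8 12 13 16 18 2 6 11 0 5 15 9 17 3 7 4 14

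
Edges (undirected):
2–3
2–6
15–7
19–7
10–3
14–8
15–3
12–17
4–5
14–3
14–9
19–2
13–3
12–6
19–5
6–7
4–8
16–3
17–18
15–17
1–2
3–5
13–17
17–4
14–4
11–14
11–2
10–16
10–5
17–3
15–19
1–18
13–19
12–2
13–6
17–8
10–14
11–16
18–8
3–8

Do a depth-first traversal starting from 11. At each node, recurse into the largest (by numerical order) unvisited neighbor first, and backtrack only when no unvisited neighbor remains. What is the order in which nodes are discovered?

11 16 10 14 9 8 18 17 15 19 13 6 12 2 3 5 4 1 7

Visit 11
11 → 16
16 → 10
10 → 14
14 → 9
14 → 8
8 → 18
18 → 17
17 → 15
15 → 19
19 → 13
13 → 6
6 → 12
12 → 2
2 → 3
3 → 5
5 → 4
2 → 1
6 → 7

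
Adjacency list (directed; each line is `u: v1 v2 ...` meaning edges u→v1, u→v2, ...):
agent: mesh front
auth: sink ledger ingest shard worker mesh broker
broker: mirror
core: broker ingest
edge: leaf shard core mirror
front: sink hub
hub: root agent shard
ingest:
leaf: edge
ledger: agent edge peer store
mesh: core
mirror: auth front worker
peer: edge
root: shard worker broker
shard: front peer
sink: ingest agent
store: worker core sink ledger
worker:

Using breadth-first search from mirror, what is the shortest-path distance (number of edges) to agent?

3

Level 0: mirror
Level 1: auth, front, worker
Level 2: broker, hub, ingest, ledger, mesh, shard, sink
Level 3: agent, core, edge, peer, root, store
Level 4: leaf
agent first appears at level 3.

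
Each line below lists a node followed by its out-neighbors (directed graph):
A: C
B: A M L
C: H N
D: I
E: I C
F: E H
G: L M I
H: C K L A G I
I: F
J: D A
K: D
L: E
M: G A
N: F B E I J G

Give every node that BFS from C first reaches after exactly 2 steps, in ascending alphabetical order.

A, B, E, F, G, I, J, K, L

Level 0: C
Level 1: H, N
Level 2: A, B, E, F, G, I, J, K, L
Level 3: D, M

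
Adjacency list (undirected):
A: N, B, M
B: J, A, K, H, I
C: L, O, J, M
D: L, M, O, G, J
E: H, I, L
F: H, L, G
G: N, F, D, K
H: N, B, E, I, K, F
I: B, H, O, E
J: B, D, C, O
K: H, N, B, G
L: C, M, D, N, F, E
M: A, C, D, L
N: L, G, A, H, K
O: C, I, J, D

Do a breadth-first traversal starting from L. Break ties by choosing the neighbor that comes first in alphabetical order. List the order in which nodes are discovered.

Visit L; enqueue C, D, E, F, M, N → queue [C, D, E, F, M, N]
Visit C; enqueue J, O → queue [D, E, F, M, N, J, O]
Visit D; enqueue G → queue [E, F, M, N, J, O, G]
Visit E; enqueue H, I → queue [F, M, N, J, O, G, H, I]
Visit F → queue [M, N, J, O, G, H, I]
Visit M; enqueue A → queue [N, J, O, G, H, I, A]
Visit N; enqueue K → queue [J, O, G, H, I, A, K]
Visit J; enqueue B → queue [O, G, H, I, A, K, B]
Visit O → queue [G, H, I, A, K, B]
Visit G → queue [H, I, A, K, B]
Visit H → queue [I, A, K, B]
Visit I → queue [A, K, B]
Visit A → queue [K, B]
Visit K → queue [B]
Visit B → queue []

L, C, D, E, F, M, N, J, O, G, H, I, A, K, B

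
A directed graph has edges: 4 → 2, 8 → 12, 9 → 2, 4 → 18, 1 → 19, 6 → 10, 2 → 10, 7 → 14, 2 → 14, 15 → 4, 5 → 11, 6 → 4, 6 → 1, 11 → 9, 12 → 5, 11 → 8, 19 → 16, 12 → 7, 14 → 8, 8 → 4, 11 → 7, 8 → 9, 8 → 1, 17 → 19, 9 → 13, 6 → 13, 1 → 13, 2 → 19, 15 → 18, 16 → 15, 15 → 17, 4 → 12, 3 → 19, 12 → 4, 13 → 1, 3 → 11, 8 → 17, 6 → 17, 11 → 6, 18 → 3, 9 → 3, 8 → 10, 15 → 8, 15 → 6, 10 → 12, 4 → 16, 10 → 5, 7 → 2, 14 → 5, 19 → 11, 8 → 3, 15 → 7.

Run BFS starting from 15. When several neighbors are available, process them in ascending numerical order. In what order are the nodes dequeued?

15 4 6 7 8 17 18 2 12 16 1 10 13 14 3 9 19 5 11

Visit 15; enqueue 4, 6, 7, 8, 17, 18 → queue [4, 6, 7, 8, 17, 18]
Visit 4; enqueue 2, 12, 16 → queue [6, 7, 8, 17, 18, 2, 12, 16]
Visit 6; enqueue 1, 10, 13 → queue [7, 8, 17, 18, 2, 12, 16, 1, 10, 13]
Visit 7; enqueue 14 → queue [8, 17, 18, 2, 12, 16, 1, 10, 13, 14]
Visit 8; enqueue 3, 9 → queue [17, 18, 2, 12, 16, 1, 10, 13, 14, 3, 9]
Visit 17; enqueue 19 → queue [18, 2, 12, 16, 1, 10, 13, 14, 3, 9, 19]
Visit 18 → queue [2, 12, 16, 1, 10, 13, 14, 3, 9, 19]
Visit 2 → queue [12, 16, 1, 10, 13, 14, 3, 9, 19]
Visit 12; enqueue 5 → queue [16, 1, 10, 13, 14, 3, 9, 19, 5]
Visit 16 → queue [1, 10, 13, 14, 3, 9, 19, 5]
Visit 1 → queue [10, 13, 14, 3, 9, 19, 5]
Visit 10 → queue [13, 14, 3, 9, 19, 5]
Visit 13 → queue [14, 3, 9, 19, 5]
Visit 14 → queue [3, 9, 19, 5]
Visit 3; enqueue 11 → queue [9, 19, 5, 11]
Visit 9 → queue [19, 5, 11]
Visit 19 → queue [5, 11]
Visit 5 → queue [11]
Visit 11 → queue []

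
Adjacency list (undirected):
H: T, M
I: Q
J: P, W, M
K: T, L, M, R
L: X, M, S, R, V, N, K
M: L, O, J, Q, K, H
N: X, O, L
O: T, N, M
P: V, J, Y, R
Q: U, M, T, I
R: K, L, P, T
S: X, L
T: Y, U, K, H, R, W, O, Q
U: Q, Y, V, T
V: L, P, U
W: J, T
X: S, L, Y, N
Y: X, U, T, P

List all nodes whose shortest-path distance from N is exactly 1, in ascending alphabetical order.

Level 0: N
Level 1: L, O, X
Level 2: K, M, R, S, T, V, Y
Level 3: H, J, P, Q, U, W
Level 4: I

L, O, X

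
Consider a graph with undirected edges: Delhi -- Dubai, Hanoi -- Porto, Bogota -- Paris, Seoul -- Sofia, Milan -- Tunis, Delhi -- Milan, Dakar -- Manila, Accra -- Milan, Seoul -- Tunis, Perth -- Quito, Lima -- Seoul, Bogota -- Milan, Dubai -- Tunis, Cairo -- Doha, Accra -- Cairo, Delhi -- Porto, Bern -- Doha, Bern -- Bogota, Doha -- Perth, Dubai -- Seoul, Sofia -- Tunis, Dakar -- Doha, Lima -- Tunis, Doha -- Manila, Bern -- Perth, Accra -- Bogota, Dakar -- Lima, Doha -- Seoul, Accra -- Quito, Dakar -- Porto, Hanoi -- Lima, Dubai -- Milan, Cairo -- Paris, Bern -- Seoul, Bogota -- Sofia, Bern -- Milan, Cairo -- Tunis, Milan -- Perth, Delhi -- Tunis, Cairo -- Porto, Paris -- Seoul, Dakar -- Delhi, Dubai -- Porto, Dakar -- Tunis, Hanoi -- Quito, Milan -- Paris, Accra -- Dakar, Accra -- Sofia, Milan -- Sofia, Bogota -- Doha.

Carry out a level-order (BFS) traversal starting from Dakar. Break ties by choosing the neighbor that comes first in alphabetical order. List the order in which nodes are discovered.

Dakar, Accra, Delhi, Doha, Lima, Manila, Porto, Tunis, Bogota, Cairo, Milan, Quito, Sofia, Dubai, Bern, Perth, Seoul, Hanoi, Paris

Visit Dakar; enqueue Accra, Delhi, Doha, Lima, Manila, Porto, Tunis → queue [Accra, Delhi, Doha, Lima, Manila, Porto, Tunis]
Visit Accra; enqueue Bogota, Cairo, Milan, Quito, Sofia → queue [Delhi, Doha, Lima, Manila, Porto, Tunis, Bogota, Cairo, Milan, Quito, Sofia]
Visit Delhi; enqueue Dubai → queue [Doha, Lima, Manila, Porto, Tunis, Bogota, Cairo, Milan, Quito, Sofia, Dubai]
Visit Doha; enqueue Bern, Perth, Seoul → queue [Lima, Manila, Porto, Tunis, Bogota, Cairo, Milan, Quito, Sofia, Dubai, Bern, Perth, Seoul]
Visit Lima; enqueue Hanoi → queue [Manila, Porto, Tunis, Bogota, Cairo, Milan, Quito, Sofia, Dubai, Bern, Perth, Seoul, Hanoi]
Visit Manila → queue [Porto, Tunis, Bogota, Cairo, Milan, Quito, Sofia, Dubai, Bern, Perth, Seoul, Hanoi]
Visit Porto → queue [Tunis, Bogota, Cairo, Milan, Quito, Sofia, Dubai, Bern, Perth, Seoul, Hanoi]
Visit Tunis → queue [Bogota, Cairo, Milan, Quito, Sofia, Dubai, Bern, Perth, Seoul, Hanoi]
Visit Bogota; enqueue Paris → queue [Cairo, Milan, Quito, Sofia, Dubai, Bern, Perth, Seoul, Hanoi, Paris]
Visit Cairo → queue [Milan, Quito, Sofia, Dubai, Bern, Perth, Seoul, Hanoi, Paris]
Visit Milan → queue [Quito, Sofia, Dubai, Bern, Perth, Seoul, Hanoi, Paris]
Visit Quito → queue [Sofia, Dubai, Bern, Perth, Seoul, Hanoi, Paris]
Visit Sofia → queue [Dubai, Bern, Perth, Seoul, Hanoi, Paris]
Visit Dubai → queue [Bern, Perth, Seoul, Hanoi, Paris]
Visit Bern → queue [Perth, Seoul, Hanoi, Paris]
Visit Perth → queue [Seoul, Hanoi, Paris]
Visit Seoul → queue [Hanoi, Paris]
Visit Hanoi → queue [Paris]
Visit Paris → queue []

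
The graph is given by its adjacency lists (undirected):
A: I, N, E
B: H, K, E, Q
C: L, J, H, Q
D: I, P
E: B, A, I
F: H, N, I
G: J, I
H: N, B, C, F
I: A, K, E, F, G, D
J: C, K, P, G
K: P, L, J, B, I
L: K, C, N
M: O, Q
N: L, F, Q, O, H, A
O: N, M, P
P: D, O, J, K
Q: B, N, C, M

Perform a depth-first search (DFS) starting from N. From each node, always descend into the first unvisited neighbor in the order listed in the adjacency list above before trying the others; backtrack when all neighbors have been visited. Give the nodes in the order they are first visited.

N, L, K, P, D, I, A, E, B, H, C, J, G, Q, M, O, F

Visit N
N → L
L → K
K → P
P → D
D → I
I → A
A → E
E → B
B → H
H → C
C → J
J → G
C → Q
Q → M
M → O
H → F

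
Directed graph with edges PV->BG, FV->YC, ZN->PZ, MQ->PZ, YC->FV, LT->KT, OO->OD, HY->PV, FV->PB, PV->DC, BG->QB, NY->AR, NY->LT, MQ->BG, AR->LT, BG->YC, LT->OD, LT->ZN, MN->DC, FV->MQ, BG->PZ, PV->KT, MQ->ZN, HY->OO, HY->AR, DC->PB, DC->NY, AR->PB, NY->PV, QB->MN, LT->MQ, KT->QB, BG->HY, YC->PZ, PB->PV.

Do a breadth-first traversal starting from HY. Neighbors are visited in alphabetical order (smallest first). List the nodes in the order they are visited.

HY, AR, OO, PV, LT, PB, OD, BG, DC, KT, MQ, ZN, PZ, QB, YC, NY, MN, FV

Visit HY; enqueue AR, OO, PV → queue [AR, OO, PV]
Visit AR; enqueue LT, PB → queue [OO, PV, LT, PB]
Visit OO; enqueue OD → queue [PV, LT, PB, OD]
Visit PV; enqueue BG, DC, KT → queue [LT, PB, OD, BG, DC, KT]
Visit LT; enqueue MQ, ZN → queue [PB, OD, BG, DC, KT, MQ, ZN]
Visit PB → queue [OD, BG, DC, KT, MQ, ZN]
Visit OD → queue [BG, DC, KT, MQ, ZN]
Visit BG; enqueue PZ, QB, YC → queue [DC, KT, MQ, ZN, PZ, QB, YC]
Visit DC; enqueue NY → queue [KT, MQ, ZN, PZ, QB, YC, NY]
Visit KT → queue [MQ, ZN, PZ, QB, YC, NY]
Visit MQ → queue [ZN, PZ, QB, YC, NY]
Visit ZN → queue [PZ, QB, YC, NY]
Visit PZ → queue [QB, YC, NY]
Visit QB; enqueue MN → queue [YC, NY, MN]
Visit YC; enqueue FV → queue [NY, MN, FV]
Visit NY → queue [MN, FV]
Visit MN → queue [FV]
Visit FV → queue []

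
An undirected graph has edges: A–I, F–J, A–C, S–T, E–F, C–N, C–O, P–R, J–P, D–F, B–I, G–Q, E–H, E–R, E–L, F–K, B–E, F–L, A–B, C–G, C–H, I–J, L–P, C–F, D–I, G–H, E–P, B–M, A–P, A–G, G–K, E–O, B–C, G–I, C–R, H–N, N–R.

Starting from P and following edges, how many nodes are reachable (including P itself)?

BFS from P visits: P, R, L, J, E, A, N, C, F, I, O, H, B, G, K, D, M, Q
Reachable nodes: 18 of 20 total.

18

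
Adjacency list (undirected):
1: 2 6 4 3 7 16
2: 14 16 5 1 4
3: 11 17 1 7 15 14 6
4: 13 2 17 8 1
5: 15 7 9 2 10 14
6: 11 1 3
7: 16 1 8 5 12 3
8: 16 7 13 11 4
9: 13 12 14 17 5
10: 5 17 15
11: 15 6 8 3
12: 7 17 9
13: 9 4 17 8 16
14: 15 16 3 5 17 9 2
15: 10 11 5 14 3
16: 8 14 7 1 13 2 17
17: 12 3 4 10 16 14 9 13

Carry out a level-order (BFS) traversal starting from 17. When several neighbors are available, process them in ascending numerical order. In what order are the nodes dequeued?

17 3 4 9 10 12 13 14 16 1 6 7 11 15 2 8 5

Visit 17; enqueue 3, 4, 9, 10, 12, 13, 14, 16 → queue [3, 4, 9, 10, 12, 13, 14, 16]
Visit 3; enqueue 1, 6, 7, 11, 15 → queue [4, 9, 10, 12, 13, 14, 16, 1, 6, 7, 11, 15]
Visit 4; enqueue 2, 8 → queue [9, 10, 12, 13, 14, 16, 1, 6, 7, 11, 15, 2, 8]
Visit 9; enqueue 5 → queue [10, 12, 13, 14, 16, 1, 6, 7, 11, 15, 2, 8, 5]
Visit 10 → queue [12, 13, 14, 16, 1, 6, 7, 11, 15, 2, 8, 5]
Visit 12 → queue [13, 14, 16, 1, 6, 7, 11, 15, 2, 8, 5]
Visit 13 → queue [14, 16, 1, 6, 7, 11, 15, 2, 8, 5]
Visit 14 → queue [16, 1, 6, 7, 11, 15, 2, 8, 5]
Visit 16 → queue [1, 6, 7, 11, 15, 2, 8, 5]
Visit 1 → queue [6, 7, 11, 15, 2, 8, 5]
Visit 6 → queue [7, 11, 15, 2, 8, 5]
Visit 7 → queue [11, 15, 2, 8, 5]
Visit 11 → queue [15, 2, 8, 5]
Visit 15 → queue [2, 8, 5]
Visit 2 → queue [8, 5]
Visit 8 → queue [5]
Visit 5 → queue []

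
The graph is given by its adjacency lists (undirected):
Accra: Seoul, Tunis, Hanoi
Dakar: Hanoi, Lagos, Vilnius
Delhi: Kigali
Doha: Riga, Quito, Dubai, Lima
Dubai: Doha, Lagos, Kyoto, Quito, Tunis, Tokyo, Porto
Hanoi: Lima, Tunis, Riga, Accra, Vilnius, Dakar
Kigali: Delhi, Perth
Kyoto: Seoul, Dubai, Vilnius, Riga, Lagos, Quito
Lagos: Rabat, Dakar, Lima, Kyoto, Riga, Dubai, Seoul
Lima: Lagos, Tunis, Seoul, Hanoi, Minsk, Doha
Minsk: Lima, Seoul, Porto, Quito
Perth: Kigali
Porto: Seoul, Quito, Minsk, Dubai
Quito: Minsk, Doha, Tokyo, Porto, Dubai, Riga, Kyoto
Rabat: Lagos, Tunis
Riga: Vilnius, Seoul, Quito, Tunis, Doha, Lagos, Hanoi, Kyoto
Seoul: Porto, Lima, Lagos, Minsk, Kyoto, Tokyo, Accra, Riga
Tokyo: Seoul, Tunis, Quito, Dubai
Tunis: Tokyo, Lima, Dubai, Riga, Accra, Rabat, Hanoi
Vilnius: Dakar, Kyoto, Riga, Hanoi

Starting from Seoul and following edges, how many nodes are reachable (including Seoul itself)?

BFS from Seoul visits: Seoul, Accra, Kyoto, Lagos, Lima, Minsk, Porto, Riga, Tokyo, Hanoi, Tunis, Dubai, Quito, Vilnius, Dakar, Rabat, Doha
Reachable nodes: 17 of 20 total.

17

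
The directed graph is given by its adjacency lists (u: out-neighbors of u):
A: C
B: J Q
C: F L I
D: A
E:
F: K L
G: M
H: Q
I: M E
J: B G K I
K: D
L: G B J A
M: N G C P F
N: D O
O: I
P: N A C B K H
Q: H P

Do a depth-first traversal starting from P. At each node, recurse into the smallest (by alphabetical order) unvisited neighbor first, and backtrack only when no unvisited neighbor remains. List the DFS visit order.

P, A, C, F, K, D, L, B, J, G, M, N, O, I, E, Q, H

Visit P
P → A
A → C
C → F
F → K
K → D
F → L
L → B
B → J
J → G
G → M
M → N
N → O
O → I
I → E
B → Q
Q → H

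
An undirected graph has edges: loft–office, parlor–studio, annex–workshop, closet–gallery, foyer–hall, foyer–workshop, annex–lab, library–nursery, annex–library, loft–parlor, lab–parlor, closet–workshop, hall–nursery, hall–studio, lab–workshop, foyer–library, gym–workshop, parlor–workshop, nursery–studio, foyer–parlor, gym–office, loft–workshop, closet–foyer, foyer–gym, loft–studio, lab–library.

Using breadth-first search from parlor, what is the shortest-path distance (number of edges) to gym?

2

Level 0: parlor
Level 1: foyer, lab, loft, studio, workshop
Level 2: annex, closet, gym, hall, library, nursery, office
Level 3: gallery
gym first appears at level 2.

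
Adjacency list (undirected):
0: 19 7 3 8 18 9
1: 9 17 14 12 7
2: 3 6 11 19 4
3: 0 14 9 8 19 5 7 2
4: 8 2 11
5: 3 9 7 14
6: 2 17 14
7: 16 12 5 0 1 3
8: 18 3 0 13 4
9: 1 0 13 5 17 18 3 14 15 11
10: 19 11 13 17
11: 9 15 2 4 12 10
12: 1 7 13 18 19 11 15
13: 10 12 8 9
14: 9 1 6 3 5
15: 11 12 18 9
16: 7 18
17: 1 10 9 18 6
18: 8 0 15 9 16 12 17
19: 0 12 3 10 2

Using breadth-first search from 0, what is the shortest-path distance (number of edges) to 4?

2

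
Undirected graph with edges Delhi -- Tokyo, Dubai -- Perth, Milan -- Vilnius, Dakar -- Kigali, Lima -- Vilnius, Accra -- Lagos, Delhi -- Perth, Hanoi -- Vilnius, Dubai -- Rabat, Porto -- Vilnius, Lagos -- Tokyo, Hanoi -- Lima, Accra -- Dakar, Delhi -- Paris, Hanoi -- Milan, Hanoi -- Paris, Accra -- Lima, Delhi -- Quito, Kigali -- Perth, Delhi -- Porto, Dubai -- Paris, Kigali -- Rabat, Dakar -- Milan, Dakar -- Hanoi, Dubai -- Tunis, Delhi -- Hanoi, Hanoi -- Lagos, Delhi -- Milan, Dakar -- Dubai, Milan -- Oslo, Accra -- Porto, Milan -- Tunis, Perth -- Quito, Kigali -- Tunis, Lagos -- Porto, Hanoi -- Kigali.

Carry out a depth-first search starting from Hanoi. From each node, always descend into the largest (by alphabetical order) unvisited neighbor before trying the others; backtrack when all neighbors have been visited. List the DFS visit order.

Visit Hanoi
Hanoi → Vilnius
Vilnius → Porto
Porto → Lagos
Lagos → Tokyo
Tokyo → Delhi
Delhi → Quito
Quito → Perth
Perth → Kigali
Kigali → Tunis
Tunis → Milan
Milan → Oslo
Milan → Dakar
Dakar → Dubai
Dubai → Rabat
Dubai → Paris
Dakar → Accra
Accra → Lima

Hanoi Vilnius Porto Lagos Tokyo Delhi Quito Perth Kigali Tunis Milan Oslo Dakar Dubai Rabat Paris Accra Lima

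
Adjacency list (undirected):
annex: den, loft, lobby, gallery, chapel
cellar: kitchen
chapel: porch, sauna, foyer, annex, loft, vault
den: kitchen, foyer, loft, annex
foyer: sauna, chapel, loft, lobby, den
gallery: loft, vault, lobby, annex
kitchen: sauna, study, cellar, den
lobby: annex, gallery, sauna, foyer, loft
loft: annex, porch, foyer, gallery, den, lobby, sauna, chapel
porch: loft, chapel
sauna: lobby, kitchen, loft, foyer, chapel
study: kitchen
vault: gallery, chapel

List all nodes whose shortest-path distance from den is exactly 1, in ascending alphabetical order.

annex, foyer, kitchen, loft

Level 0: den
Level 1: annex, foyer, kitchen, loft
Level 2: cellar, chapel, gallery, lobby, porch, sauna, study
Level 3: vault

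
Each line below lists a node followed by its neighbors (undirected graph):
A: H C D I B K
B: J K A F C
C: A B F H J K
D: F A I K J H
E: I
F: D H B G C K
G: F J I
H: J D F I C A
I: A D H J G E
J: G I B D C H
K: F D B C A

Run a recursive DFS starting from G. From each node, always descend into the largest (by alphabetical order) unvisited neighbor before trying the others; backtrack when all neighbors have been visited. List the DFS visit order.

Visit G
G → J
J → I
I → H
H → F
F → K
K → D
D → A
A → C
C → B
I → E

G -> J -> I -> H -> F -> K -> D -> A -> C -> B -> E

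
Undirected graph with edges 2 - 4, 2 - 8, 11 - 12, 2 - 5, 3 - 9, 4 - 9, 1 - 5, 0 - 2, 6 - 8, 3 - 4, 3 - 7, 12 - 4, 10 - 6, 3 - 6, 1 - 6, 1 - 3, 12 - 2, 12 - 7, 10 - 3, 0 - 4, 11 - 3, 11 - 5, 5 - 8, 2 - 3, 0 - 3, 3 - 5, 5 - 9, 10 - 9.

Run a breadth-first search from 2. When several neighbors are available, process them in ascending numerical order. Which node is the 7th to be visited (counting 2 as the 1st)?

Visit 2; enqueue 0, 3, 4, 5, 8, 12 → queue [0, 3, 4, 5, 8, 12]
Visit 0 → queue [3, 4, 5, 8, 12]
Visit 3; enqueue 1, 6, 7, 9, 10, 11 → queue [4, 5, 8, 12, 1, 6, 7, 9, 10, 11]
Visit 4 → queue [5, 8, 12, 1, 6, 7, 9, 10, 11]
Visit 5 → queue [8, 12, 1, 6, 7, 9, 10, 11]
Visit 8 → queue [12, 1, 6, 7, 9, 10, 11]
Visit 12 → queue [1, 6, 7, 9, 10, 11]
Visit 1 → queue [6, 7, 9, 10, 11]
Visit 6 → queue [7, 9, 10, 11]
Visit 7 → queue [9, 10, 11]
Visit 9 → queue [10, 11]
Visit 10 → queue [11]
Visit 11 → queue []

Visit order: 2, 0, 3, 4, 5, 8, 12, 1, 6, 7, 9, 10, 11

12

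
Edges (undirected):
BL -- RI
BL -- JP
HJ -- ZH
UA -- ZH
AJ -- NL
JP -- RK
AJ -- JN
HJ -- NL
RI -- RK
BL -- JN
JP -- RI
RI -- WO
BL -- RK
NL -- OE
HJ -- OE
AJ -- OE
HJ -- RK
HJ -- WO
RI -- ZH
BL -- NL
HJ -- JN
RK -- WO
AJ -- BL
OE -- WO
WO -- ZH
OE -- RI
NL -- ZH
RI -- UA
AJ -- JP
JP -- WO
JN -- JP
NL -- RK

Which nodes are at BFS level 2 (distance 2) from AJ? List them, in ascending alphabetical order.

Level 0: AJ
Level 1: BL, JN, JP, NL, OE
Level 2: HJ, RI, RK, WO, ZH
Level 3: UA

HJ, RI, RK, WO, ZH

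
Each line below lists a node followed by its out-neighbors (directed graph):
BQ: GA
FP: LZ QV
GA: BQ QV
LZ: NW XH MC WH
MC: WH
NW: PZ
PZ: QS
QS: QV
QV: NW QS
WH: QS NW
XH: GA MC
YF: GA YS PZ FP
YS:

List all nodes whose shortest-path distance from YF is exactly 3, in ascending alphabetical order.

MC, NW, WH, XH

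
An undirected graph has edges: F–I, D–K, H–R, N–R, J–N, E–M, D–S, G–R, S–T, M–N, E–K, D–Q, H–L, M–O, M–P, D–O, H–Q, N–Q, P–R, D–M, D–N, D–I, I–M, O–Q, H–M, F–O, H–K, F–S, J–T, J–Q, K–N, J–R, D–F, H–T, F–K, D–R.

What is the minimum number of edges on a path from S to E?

Level 0: S
Level 1: D, F, T
Level 2: H, I, J, K, M, N, O, Q, R
Level 3: E, G, L, P
E first appears at level 3.

3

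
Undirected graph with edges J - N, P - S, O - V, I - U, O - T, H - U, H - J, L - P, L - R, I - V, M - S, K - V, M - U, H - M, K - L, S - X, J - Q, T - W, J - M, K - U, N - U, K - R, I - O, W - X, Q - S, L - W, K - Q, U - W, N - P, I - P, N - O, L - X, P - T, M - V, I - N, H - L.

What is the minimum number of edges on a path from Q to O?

3

Level 0: Q
Level 1: J, K, S
Level 2: H, L, M, N, P, R, U, V, X
Level 3: I, O, T, W
O first appears at level 3.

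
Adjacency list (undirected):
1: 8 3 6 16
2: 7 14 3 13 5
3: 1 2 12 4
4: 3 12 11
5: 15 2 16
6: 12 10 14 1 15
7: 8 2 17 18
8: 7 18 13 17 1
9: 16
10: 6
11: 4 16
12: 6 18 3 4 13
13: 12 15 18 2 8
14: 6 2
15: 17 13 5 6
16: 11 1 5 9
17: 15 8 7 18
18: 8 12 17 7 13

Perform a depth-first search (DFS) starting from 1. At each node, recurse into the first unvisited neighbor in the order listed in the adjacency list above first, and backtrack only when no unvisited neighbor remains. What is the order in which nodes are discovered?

Visit 1
1 → 8
8 → 7
7 → 2
2 → 14
14 → 6
6 → 12
12 → 18
18 → 17
17 → 15
15 → 13
15 → 5
5 → 16
16 → 11
11 → 4
4 → 3
16 → 9
6 → 10

1, 8, 7, 2, 14, 6, 12, 18, 17, 15, 13, 5, 16, 11, 4, 3, 9, 10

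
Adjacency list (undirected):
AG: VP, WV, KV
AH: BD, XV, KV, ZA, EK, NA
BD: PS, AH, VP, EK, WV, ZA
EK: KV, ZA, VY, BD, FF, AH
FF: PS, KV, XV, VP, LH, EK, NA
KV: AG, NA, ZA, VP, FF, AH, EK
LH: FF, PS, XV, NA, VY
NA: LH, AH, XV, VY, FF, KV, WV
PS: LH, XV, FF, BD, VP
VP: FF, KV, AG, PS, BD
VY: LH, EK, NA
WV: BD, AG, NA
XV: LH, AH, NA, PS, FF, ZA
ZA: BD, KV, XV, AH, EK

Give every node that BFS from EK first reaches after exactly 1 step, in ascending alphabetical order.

AH, BD, FF, KV, VY, ZA

Level 0: EK
Level 1: AH, BD, FF, KV, VY, ZA
Level 2: AG, LH, NA, PS, VP, WV, XV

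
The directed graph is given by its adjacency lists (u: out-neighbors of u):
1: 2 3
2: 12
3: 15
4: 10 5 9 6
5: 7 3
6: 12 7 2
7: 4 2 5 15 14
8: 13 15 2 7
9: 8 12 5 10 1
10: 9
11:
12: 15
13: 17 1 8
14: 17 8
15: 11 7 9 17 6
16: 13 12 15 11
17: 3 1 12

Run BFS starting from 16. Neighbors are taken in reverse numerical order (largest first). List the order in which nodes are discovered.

Visit 16; enqueue 15, 13, 12, 11 → queue [15, 13, 12, 11]
Visit 15; enqueue 17, 9, 7, 6 → queue [13, 12, 11, 17, 9, 7, 6]
Visit 13; enqueue 8, 1 → queue [12, 11, 17, 9, 7, 6, 8, 1]
Visit 12 → queue [11, 17, 9, 7, 6, 8, 1]
Visit 11 → queue [17, 9, 7, 6, 8, 1]
Visit 17; enqueue 3 → queue [9, 7, 6, 8, 1, 3]
Visit 9; enqueue 10, 5 → queue [7, 6, 8, 1, 3, 10, 5]
Visit 7; enqueue 14, 4, 2 → queue [6, 8, 1, 3, 10, 5, 14, 4, 2]
Visit 6 → queue [8, 1, 3, 10, 5, 14, 4, 2]
Visit 8 → queue [1, 3, 10, 5, 14, 4, 2]
Visit 1 → queue [3, 10, 5, 14, 4, 2]
Visit 3 → queue [10, 5, 14, 4, 2]
Visit 10 → queue [5, 14, 4, 2]
Visit 5 → queue [14, 4, 2]
Visit 14 → queue [4, 2]
Visit 4 → queue [2]
Visit 2 → queue []

16, 15, 13, 12, 11, 17, 9, 7, 6, 8, 1, 3, 10, 5, 14, 4, 2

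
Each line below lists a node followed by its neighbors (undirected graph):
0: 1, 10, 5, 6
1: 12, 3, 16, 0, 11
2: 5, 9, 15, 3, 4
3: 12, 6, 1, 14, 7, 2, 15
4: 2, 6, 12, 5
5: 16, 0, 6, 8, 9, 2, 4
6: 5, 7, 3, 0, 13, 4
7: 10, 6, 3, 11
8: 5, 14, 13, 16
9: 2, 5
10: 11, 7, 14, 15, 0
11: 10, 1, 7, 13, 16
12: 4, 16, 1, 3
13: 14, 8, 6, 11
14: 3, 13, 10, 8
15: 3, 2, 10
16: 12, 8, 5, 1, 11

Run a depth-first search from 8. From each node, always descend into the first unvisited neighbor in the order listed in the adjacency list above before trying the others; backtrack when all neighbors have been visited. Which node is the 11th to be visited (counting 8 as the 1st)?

Visit 8
8 → 5
5 → 16
16 → 12
12 → 4
4 → 2
2 → 9
2 → 15
15 → 3
3 → 6
6 → 7
7 → 10
10 → 11
11 → 1
1 → 0
11 → 13
13 → 14

Visit order: 8, 5, 16, 12, 4, 2, 9, 15, 3, 6, 7, 10, 11, 1, 0, 13, 14

7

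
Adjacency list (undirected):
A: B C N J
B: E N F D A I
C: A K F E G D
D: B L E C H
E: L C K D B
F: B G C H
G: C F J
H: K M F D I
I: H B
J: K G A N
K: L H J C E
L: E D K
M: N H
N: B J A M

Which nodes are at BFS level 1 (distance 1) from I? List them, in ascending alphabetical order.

B, H

Level 0: I
Level 1: B, H
Level 2: A, D, E, F, K, M, N
Level 3: C, G, J, L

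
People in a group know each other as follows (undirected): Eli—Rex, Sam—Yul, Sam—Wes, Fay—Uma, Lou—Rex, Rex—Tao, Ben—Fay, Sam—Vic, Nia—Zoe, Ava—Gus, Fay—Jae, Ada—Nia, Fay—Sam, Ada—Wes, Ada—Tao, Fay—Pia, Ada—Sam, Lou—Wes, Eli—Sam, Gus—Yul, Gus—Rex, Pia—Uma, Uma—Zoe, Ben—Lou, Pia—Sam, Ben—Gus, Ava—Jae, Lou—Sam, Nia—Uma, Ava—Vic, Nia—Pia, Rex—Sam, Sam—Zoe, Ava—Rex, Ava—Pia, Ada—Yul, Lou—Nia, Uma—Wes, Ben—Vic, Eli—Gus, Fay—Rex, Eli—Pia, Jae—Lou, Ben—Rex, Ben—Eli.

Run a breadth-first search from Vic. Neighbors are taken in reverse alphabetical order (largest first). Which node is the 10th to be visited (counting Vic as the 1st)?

Lou

Visit Vic; enqueue Sam, Ben, Ava → queue [Sam, Ben, Ava]
Visit Sam; enqueue Zoe, Yul, Wes, Rex, Pia, Lou, Fay, Eli, Ada → queue [Ben, Ava, Zoe, Yul, Wes, Rex, Pia, Lou, Fay, Eli, Ada]
Visit Ben; enqueue Gus → queue [Ava, Zoe, Yul, Wes, Rex, Pia, Lou, Fay, Eli, Ada, Gus]
Visit Ava; enqueue Jae → queue [Zoe, Yul, Wes, Rex, Pia, Lou, Fay, Eli, Ada, Gus, Jae]
Visit Zoe; enqueue Uma, Nia → queue [Yul, Wes, Rex, Pia, Lou, Fay, Eli, Ada, Gus, Jae, Uma, Nia]
Visit Yul → queue [Wes, Rex, Pia, Lou, Fay, Eli, Ada, Gus, Jae, Uma, Nia]
Visit Wes → queue [Rex, Pia, Lou, Fay, Eli, Ada, Gus, Jae, Uma, Nia]
Visit Rex; enqueue Tao → queue [Pia, Lou, Fay, Eli, Ada, Gus, Jae, Uma, Nia, Tao]
Visit Pia → queue [Lou, Fay, Eli, Ada, Gus, Jae, Uma, Nia, Tao]
Visit Lou → queue [Fay, Eli, Ada, Gus, Jae, Uma, Nia, Tao]
Visit Fay → queue [Eli, Ada, Gus, Jae, Uma, Nia, Tao]
Visit Eli → queue [Ada, Gus, Jae, Uma, Nia, Tao]
Visit Ada → queue [Gus, Jae, Uma, Nia, Tao]
Visit Gus → queue [Jae, Uma, Nia, Tao]
Visit Jae → queue [Uma, Nia, Tao]
Visit Uma → queue [Nia, Tao]
Visit Nia → queue [Tao]
Visit Tao → queue []

Visit order: Vic, Sam, Ben, Ava, Zoe, Yul, Wes, Rex, Pia, Lou, Fay, Eli, Ada, Gus, Jae, Uma, Nia, Tao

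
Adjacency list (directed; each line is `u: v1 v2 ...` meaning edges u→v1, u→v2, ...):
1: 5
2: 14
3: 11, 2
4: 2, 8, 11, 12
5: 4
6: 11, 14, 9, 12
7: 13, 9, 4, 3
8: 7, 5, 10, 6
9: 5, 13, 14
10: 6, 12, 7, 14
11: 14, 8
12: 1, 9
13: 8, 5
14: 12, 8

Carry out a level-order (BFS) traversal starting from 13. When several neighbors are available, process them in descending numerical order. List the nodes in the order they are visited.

13 -> 8 -> 5 -> 10 -> 7 -> 6 -> 4 -> 14 -> 12 -> 9 -> 3 -> 11 -> 2 -> 1

Visit 13; enqueue 8, 5 → queue [8, 5]
Visit 8; enqueue 10, 7, 6 → queue [5, 10, 7, 6]
Visit 5; enqueue 4 → queue [10, 7, 6, 4]
Visit 10; enqueue 14, 12 → queue [7, 6, 4, 14, 12]
Visit 7; enqueue 9, 3 → queue [6, 4, 14, 12, 9, 3]
Visit 6; enqueue 11 → queue [4, 14, 12, 9, 3, 11]
Visit 4; enqueue 2 → queue [14, 12, 9, 3, 11, 2]
Visit 14 → queue [12, 9, 3, 11, 2]
Visit 12; enqueue 1 → queue [9, 3, 11, 2, 1]
Visit 9 → queue [3, 11, 2, 1]
Visit 3 → queue [11, 2, 1]
Visit 11 → queue [2, 1]
Visit 2 → queue [1]
Visit 1 → queue []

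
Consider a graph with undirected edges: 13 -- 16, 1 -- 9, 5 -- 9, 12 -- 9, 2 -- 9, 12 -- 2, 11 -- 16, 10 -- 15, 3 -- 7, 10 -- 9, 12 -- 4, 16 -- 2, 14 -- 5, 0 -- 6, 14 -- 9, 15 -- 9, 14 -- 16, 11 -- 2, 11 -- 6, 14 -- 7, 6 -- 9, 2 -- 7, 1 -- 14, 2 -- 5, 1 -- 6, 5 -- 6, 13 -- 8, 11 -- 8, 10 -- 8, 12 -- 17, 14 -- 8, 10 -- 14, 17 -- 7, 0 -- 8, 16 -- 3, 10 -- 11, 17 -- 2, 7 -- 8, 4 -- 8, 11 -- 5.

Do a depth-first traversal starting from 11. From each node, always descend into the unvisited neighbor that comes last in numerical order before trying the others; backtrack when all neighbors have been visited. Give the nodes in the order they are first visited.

11, 16, 14, 10, 15, 9, 12, 17, 7, 8, 13, 4, 0, 6, 5, 2, 1, 3

Visit 11
11 → 16
16 → 14
14 → 10
10 → 15
15 → 9
9 → 12
12 → 17
17 → 7
7 → 8
8 → 13
8 → 4
8 → 0
0 → 6
6 → 5
5 → 2
6 → 1
7 → 3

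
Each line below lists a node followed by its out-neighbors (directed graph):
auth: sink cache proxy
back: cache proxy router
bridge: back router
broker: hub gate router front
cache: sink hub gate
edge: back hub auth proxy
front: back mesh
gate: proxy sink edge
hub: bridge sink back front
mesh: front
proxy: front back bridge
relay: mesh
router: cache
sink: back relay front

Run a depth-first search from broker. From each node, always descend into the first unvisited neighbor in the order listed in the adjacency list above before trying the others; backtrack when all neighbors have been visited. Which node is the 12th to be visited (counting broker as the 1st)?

edge

Visit broker
broker → hub
hub → bridge
bridge → back
back → cache
cache → sink
sink → relay
relay → mesh
mesh → front
cache → gate
gate → proxy
gate → edge
edge → auth
back → router

Visit order: broker, hub, bridge, back, cache, sink, relay, mesh, front, gate, proxy, edge, auth, router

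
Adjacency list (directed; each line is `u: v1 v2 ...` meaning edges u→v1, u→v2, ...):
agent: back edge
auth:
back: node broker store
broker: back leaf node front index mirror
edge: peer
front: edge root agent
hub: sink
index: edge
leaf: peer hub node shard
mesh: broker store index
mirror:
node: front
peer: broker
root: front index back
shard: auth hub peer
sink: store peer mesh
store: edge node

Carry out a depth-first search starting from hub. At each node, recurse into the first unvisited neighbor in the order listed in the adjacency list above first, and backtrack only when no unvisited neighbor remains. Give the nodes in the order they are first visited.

hub sink store edge peer broker back node front root index agent leaf shard auth mirror mesh

Visit hub
hub → sink
sink → store
store → edge
edge → peer
peer → broker
broker → back
back → node
node → front
front → root
root → index
front → agent
broker → leaf
leaf → shard
shard → auth
broker → mirror
sink → mesh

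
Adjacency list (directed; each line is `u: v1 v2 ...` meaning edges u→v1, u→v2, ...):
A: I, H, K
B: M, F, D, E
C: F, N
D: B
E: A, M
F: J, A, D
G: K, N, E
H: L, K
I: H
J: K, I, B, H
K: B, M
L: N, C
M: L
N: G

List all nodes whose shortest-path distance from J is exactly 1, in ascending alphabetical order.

B, H, I, K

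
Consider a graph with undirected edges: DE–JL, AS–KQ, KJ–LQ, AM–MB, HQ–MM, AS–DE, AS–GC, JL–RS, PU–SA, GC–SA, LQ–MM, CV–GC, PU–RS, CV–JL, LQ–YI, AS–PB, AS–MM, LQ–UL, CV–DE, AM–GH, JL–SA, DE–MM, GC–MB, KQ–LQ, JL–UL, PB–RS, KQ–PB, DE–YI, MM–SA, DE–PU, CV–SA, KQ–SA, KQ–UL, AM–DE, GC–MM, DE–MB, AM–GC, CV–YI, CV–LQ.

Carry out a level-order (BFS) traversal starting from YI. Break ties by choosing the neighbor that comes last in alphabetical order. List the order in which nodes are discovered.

YI, LQ, DE, CV, UL, MM, KQ, KJ, PU, MB, JL, AS, AM, SA, GC, HQ, PB, RS, GH

Visit YI; enqueue LQ, DE, CV → queue [LQ, DE, CV]
Visit LQ; enqueue UL, MM, KQ, KJ → queue [DE, CV, UL, MM, KQ, KJ]
Visit DE; enqueue PU, MB, JL, AS, AM → queue [CV, UL, MM, KQ, KJ, PU, MB, JL, AS, AM]
Visit CV; enqueue SA, GC → queue [UL, MM, KQ, KJ, PU, MB, JL, AS, AM, SA, GC]
Visit UL → queue [MM, KQ, KJ, PU, MB, JL, AS, AM, SA, GC]
Visit MM; enqueue HQ → queue [KQ, KJ, PU, MB, JL, AS, AM, SA, GC, HQ]
Visit KQ; enqueue PB → queue [KJ, PU, MB, JL, AS, AM, SA, GC, HQ, PB]
Visit KJ → queue [PU, MB, JL, AS, AM, SA, GC, HQ, PB]
Visit PU; enqueue RS → queue [MB, JL, AS, AM, SA, GC, HQ, PB, RS]
Visit MB → queue [JL, AS, AM, SA, GC, HQ, PB, RS]
Visit JL → queue [AS, AM, SA, GC, HQ, PB, RS]
Visit AS → queue [AM, SA, GC, HQ, PB, RS]
Visit AM; enqueue GH → queue [SA, GC, HQ, PB, RS, GH]
Visit SA → queue [GC, HQ, PB, RS, GH]
Visit GC → queue [HQ, PB, RS, GH]
Visit HQ → queue [PB, RS, GH]
Visit PB → queue [RS, GH]
Visit RS → queue [GH]
Visit GH → queue []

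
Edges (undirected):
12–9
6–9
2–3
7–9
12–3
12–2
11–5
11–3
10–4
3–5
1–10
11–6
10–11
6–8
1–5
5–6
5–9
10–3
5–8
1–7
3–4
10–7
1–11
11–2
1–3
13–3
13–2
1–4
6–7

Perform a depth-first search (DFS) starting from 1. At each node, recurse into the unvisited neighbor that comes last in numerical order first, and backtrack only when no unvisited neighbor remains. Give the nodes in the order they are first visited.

Visit 1
1 → 11
11 → 10
10 → 7
7 → 9
9 → 12
12 → 3
3 → 13
13 → 2
3 → 5
5 → 8
8 → 6
3 → 4

1 → 11 → 10 → 7 → 9 → 12 → 3 → 13 → 2 → 5 → 8 → 6 → 4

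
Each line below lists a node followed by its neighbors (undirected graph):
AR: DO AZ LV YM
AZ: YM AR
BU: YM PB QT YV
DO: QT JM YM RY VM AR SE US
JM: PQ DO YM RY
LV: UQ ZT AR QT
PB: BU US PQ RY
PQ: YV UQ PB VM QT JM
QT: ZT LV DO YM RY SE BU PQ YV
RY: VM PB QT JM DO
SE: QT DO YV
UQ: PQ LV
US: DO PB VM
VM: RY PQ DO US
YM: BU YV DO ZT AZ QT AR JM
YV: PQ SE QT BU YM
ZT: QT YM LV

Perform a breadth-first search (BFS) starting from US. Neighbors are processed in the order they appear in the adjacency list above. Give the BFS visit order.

US → DO → PB → VM → QT → JM → YM → RY → AR → SE → BU → PQ → ZT → LV → YV → AZ → UQ

Visit US; enqueue DO, PB, VM → queue [DO, PB, VM]
Visit DO; enqueue QT, JM, YM, RY, AR, SE → queue [PB, VM, QT, JM, YM, RY, AR, SE]
Visit PB; enqueue BU, PQ → queue [VM, QT, JM, YM, RY, AR, SE, BU, PQ]
Visit VM → queue [QT, JM, YM, RY, AR, SE, BU, PQ]
Visit QT; enqueue ZT, LV, YV → queue [JM, YM, RY, AR, SE, BU, PQ, ZT, LV, YV]
Visit JM → queue [YM, RY, AR, SE, BU, PQ, ZT, LV, YV]
Visit YM; enqueue AZ → queue [RY, AR, SE, BU, PQ, ZT, LV, YV, AZ]
Visit RY → queue [AR, SE, BU, PQ, ZT, LV, YV, AZ]
Visit AR → queue [SE, BU, PQ, ZT, LV, YV, AZ]
Visit SE → queue [BU, PQ, ZT, LV, YV, AZ]
Visit BU → queue [PQ, ZT, LV, YV, AZ]
Visit PQ; enqueue UQ → queue [ZT, LV, YV, AZ, UQ]
Visit ZT → queue [LV, YV, AZ, UQ]
Visit LV → queue [YV, AZ, UQ]
Visit YV → queue [AZ, UQ]
Visit AZ → queue [UQ]
Visit UQ → queue []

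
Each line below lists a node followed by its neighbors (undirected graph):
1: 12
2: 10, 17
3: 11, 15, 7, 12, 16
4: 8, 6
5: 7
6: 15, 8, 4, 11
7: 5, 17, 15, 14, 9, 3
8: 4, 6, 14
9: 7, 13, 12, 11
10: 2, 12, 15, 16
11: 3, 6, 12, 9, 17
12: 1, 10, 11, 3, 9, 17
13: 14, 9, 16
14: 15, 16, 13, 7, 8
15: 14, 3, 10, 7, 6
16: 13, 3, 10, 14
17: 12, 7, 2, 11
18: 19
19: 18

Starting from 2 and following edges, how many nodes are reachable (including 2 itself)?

BFS from 2 visits: 2, 10, 17, 12, 15, 16, 7, 11, 1, 3, 9, 14, 6, 13, 5, 8, 4
Reachable nodes: 17 of 19 total.

17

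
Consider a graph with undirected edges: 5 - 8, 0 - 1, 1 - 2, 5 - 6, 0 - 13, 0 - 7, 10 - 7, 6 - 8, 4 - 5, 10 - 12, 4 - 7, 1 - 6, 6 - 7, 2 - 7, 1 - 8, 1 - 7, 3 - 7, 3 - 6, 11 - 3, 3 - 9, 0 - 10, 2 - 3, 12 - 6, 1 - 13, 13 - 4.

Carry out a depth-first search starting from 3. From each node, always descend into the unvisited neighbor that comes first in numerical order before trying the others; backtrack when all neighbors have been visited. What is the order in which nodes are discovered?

3, 2, 1, 0, 7, 4, 5, 6, 8, 12, 10, 13, 9, 11

Visit 3
3 → 2
2 → 1
1 → 0
0 → 7
7 → 4
4 → 5
5 → 6
6 → 8
6 → 12
12 → 10
4 → 13
3 → 9
3 → 11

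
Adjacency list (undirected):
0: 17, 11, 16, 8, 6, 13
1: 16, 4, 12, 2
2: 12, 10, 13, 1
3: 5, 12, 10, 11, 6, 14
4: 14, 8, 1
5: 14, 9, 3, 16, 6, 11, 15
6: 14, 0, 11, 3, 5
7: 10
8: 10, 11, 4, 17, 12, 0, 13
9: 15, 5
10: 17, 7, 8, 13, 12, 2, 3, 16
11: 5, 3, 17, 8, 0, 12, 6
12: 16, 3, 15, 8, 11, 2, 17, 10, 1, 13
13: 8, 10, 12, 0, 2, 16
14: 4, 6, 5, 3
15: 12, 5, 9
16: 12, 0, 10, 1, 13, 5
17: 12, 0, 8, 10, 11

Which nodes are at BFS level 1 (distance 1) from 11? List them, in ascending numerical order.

Level 0: 11
Level 1: 0, 3, 5, 6, 8, 12, 17
Level 2: 1, 2, 4, 9, 10, 13, 14, 15, 16
Level 3: 7

0, 3, 5, 6, 8, 12, 17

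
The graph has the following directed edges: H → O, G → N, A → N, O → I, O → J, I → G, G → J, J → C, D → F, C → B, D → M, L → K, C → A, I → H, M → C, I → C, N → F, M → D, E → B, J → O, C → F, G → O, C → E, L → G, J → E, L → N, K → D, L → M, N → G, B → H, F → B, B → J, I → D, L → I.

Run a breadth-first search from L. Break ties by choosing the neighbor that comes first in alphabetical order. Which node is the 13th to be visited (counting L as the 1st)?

E

Visit L; enqueue G, I, K, M, N → queue [G, I, K, M, N]
Visit G; enqueue J, O → queue [I, K, M, N, J, O]
Visit I; enqueue C, D, H → queue [K, M, N, J, O, C, D, H]
Visit K → queue [M, N, J, O, C, D, H]
Visit M → queue [N, J, O, C, D, H]
Visit N; enqueue F → queue [J, O, C, D, H, F]
Visit J; enqueue E → queue [O, C, D, H, F, E]
Visit O → queue [C, D, H, F, E]
Visit C; enqueue A, B → queue [D, H, F, E, A, B]
Visit D → queue [H, F, E, A, B]
Visit H → queue [F, E, A, B]
Visit F → queue [E, A, B]
Visit E → queue [A, B]
Visit A → queue [B]
Visit B → queue []

Visit order: L, G, I, K, M, N, J, O, C, D, H, F, E, A, B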